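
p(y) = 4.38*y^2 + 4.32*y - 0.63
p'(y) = 8.76*y + 4.32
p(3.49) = 67.80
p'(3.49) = 34.89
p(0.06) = -0.36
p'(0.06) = 4.85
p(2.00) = 25.53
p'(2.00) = 21.84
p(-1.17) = 0.31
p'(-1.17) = -5.93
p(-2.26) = 11.98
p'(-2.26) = -15.48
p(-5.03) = 88.46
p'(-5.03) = -39.74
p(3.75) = 77.16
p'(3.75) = 37.17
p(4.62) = 112.82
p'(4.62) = 44.79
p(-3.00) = 25.83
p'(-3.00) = -21.96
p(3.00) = 51.75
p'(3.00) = 30.60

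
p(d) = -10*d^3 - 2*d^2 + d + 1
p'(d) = -30*d^2 - 4*d + 1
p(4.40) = -885.16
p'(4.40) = -597.40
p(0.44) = 0.20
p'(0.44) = -6.57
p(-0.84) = 4.68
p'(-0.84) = -16.81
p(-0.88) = 5.39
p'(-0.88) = -18.71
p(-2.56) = 153.10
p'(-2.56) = -185.37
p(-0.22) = 0.79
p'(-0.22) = 0.43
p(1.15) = -15.70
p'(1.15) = -43.28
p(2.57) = -179.39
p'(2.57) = -207.43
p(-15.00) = 33286.00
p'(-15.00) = -6689.00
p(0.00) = 1.00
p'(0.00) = 1.00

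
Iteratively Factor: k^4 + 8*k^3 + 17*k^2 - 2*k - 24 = (k - 1)*(k^3 + 9*k^2 + 26*k + 24) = (k - 1)*(k + 4)*(k^2 + 5*k + 6) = (k - 1)*(k + 2)*(k + 4)*(k + 3)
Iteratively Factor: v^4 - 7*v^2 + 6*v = (v)*(v^3 - 7*v + 6) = v*(v - 2)*(v^2 + 2*v - 3) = v*(v - 2)*(v - 1)*(v + 3)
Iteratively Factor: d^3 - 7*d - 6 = (d - 3)*(d^2 + 3*d + 2) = (d - 3)*(d + 1)*(d + 2)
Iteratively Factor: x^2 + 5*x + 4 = (x + 1)*(x + 4)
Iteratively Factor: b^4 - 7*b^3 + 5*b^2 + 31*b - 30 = (b + 2)*(b^3 - 9*b^2 + 23*b - 15) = (b - 3)*(b + 2)*(b^2 - 6*b + 5) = (b - 3)*(b - 1)*(b + 2)*(b - 5)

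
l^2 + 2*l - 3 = (l - 1)*(l + 3)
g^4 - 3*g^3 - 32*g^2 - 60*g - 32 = (g - 8)*(g + 1)*(g + 2)^2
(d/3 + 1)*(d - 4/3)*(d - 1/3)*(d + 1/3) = d^4/3 + 5*d^3/9 - 37*d^2/27 - 5*d/81 + 4/27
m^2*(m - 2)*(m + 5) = m^4 + 3*m^3 - 10*m^2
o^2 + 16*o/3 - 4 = (o - 2/3)*(o + 6)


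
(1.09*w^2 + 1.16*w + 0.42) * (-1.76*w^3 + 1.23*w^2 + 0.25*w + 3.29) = -1.9184*w^5 - 0.7009*w^4 + 0.9601*w^3 + 4.3927*w^2 + 3.9214*w + 1.3818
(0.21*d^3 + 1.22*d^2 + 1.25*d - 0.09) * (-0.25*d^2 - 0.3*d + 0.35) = -0.0525*d^5 - 0.368*d^4 - 0.605*d^3 + 0.0745*d^2 + 0.4645*d - 0.0315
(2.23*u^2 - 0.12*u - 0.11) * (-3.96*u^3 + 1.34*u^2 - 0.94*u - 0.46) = -8.8308*u^5 + 3.4634*u^4 - 1.8214*u^3 - 1.0604*u^2 + 0.1586*u + 0.0506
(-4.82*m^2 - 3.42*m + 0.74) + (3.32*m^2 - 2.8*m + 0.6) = -1.5*m^2 - 6.22*m + 1.34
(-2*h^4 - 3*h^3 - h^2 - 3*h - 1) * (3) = -6*h^4 - 9*h^3 - 3*h^2 - 9*h - 3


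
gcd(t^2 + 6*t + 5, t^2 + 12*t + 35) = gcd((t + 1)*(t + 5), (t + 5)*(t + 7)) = t + 5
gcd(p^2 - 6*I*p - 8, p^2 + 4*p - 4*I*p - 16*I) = p - 4*I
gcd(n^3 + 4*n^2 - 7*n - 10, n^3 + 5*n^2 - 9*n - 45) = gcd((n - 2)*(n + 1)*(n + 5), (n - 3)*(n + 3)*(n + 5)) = n + 5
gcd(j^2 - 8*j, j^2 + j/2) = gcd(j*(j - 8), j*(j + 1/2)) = j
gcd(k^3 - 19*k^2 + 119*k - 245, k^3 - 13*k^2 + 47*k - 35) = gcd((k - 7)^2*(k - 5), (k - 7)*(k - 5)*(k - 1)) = k^2 - 12*k + 35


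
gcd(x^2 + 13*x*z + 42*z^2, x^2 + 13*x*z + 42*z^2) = x^2 + 13*x*z + 42*z^2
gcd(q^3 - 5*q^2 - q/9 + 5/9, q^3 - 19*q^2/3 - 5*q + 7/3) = q - 1/3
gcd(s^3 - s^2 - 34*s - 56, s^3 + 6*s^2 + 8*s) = s^2 + 6*s + 8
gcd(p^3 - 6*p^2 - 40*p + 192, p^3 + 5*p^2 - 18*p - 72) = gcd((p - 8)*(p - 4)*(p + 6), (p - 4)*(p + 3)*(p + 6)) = p^2 + 2*p - 24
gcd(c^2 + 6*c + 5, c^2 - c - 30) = c + 5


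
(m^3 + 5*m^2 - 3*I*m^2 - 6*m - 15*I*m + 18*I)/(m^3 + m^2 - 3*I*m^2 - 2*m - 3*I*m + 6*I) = (m + 6)/(m + 2)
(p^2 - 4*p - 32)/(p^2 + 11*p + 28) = (p - 8)/(p + 7)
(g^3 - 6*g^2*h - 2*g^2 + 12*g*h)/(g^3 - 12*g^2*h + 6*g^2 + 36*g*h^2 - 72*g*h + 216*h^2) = g*(g - 2)/(g^2 - 6*g*h + 6*g - 36*h)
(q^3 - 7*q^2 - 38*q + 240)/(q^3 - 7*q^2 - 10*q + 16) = (q^2 + q - 30)/(q^2 + q - 2)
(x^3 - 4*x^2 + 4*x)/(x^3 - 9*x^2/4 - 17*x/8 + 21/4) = 8*x*(x - 2)/(8*x^2 - 2*x - 21)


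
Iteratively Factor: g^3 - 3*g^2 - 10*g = (g + 2)*(g^2 - 5*g) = g*(g + 2)*(g - 5)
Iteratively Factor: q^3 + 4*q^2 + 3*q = (q + 3)*(q^2 + q) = (q + 1)*(q + 3)*(q)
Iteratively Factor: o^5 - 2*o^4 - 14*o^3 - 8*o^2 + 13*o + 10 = (o + 1)*(o^4 - 3*o^3 - 11*o^2 + 3*o + 10) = (o - 1)*(o + 1)*(o^3 - 2*o^2 - 13*o - 10) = (o - 5)*(o - 1)*(o + 1)*(o^2 + 3*o + 2) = (o - 5)*(o - 1)*(o + 1)*(o + 2)*(o + 1)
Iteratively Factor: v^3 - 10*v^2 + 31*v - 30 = (v - 3)*(v^2 - 7*v + 10) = (v - 3)*(v - 2)*(v - 5)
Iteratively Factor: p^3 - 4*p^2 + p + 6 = (p - 2)*(p^2 - 2*p - 3) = (p - 3)*(p - 2)*(p + 1)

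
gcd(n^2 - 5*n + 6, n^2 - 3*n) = n - 3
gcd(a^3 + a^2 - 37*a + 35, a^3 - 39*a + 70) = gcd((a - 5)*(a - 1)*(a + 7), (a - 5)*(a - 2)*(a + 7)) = a^2 + 2*a - 35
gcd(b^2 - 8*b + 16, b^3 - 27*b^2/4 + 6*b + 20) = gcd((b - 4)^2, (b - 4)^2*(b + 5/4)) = b^2 - 8*b + 16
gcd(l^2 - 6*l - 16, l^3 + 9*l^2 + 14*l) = l + 2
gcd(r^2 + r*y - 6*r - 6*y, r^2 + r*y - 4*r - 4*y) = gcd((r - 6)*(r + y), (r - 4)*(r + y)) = r + y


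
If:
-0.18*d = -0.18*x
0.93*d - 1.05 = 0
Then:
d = 1.13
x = 1.13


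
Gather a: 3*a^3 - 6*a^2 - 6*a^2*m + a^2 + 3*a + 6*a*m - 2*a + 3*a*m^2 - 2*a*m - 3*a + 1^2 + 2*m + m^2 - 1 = 3*a^3 + a^2*(-6*m - 5) + a*(3*m^2 + 4*m - 2) + m^2 + 2*m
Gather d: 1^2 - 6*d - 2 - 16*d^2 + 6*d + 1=-16*d^2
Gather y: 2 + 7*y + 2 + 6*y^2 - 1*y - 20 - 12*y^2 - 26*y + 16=-6*y^2 - 20*y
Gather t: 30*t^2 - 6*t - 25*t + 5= 30*t^2 - 31*t + 5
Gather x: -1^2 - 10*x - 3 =-10*x - 4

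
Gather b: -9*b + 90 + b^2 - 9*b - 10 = b^2 - 18*b + 80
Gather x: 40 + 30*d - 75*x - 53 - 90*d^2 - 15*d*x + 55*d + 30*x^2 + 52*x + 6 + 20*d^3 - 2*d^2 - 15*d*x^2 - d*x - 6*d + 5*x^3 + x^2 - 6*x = 20*d^3 - 92*d^2 + 79*d + 5*x^3 + x^2*(31 - 15*d) + x*(-16*d - 29) - 7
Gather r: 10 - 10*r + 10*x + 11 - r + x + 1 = -11*r + 11*x + 22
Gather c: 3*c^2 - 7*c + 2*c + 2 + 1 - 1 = 3*c^2 - 5*c + 2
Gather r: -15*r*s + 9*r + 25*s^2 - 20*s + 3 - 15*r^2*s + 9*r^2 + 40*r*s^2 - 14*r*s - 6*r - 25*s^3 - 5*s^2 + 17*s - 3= r^2*(9 - 15*s) + r*(40*s^2 - 29*s + 3) - 25*s^3 + 20*s^2 - 3*s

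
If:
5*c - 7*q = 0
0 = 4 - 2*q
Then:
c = 14/5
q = 2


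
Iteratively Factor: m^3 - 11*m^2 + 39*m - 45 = (m - 3)*(m^2 - 8*m + 15) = (m - 5)*(m - 3)*(m - 3)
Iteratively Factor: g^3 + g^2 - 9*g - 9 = (g + 1)*(g^2 - 9) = (g - 3)*(g + 1)*(g + 3)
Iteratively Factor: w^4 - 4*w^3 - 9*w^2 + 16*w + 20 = (w - 2)*(w^3 - 2*w^2 - 13*w - 10) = (w - 5)*(w - 2)*(w^2 + 3*w + 2) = (w - 5)*(w - 2)*(w + 2)*(w + 1)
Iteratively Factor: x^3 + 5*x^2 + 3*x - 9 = (x - 1)*(x^2 + 6*x + 9) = (x - 1)*(x + 3)*(x + 3)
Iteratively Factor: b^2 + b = (b + 1)*(b)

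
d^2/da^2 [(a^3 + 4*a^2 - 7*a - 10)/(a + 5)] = 2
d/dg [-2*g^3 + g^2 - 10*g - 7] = -6*g^2 + 2*g - 10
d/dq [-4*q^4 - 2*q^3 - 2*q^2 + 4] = 2*q*(-8*q^2 - 3*q - 2)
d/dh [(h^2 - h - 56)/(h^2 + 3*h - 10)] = 2*(2*h^2 + 46*h + 89)/(h^4 + 6*h^3 - 11*h^2 - 60*h + 100)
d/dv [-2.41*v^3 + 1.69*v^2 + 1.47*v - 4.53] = -7.23*v^2 + 3.38*v + 1.47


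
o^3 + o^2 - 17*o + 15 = (o - 3)*(o - 1)*(o + 5)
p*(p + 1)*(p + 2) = p^3 + 3*p^2 + 2*p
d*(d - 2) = d^2 - 2*d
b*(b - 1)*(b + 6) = b^3 + 5*b^2 - 6*b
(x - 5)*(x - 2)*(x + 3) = x^3 - 4*x^2 - 11*x + 30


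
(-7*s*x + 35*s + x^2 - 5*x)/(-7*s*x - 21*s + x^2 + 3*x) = (x - 5)/(x + 3)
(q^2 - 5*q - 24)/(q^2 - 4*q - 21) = (q - 8)/(q - 7)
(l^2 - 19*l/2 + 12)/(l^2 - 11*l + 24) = (l - 3/2)/(l - 3)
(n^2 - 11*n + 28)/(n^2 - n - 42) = (n - 4)/(n + 6)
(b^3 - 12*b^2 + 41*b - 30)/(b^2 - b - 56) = (-b^3 + 12*b^2 - 41*b + 30)/(-b^2 + b + 56)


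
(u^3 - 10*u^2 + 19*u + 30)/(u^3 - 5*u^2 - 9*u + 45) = (u^2 - 5*u - 6)/(u^2 - 9)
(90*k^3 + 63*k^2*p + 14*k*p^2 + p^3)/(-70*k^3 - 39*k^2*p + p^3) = (18*k^2 + 9*k*p + p^2)/(-14*k^2 - 5*k*p + p^2)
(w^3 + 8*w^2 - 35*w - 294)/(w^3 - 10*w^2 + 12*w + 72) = (w^2 + 14*w + 49)/(w^2 - 4*w - 12)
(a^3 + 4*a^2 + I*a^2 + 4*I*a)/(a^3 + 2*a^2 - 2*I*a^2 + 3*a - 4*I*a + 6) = a*(a + 4)/(a^2 + a*(2 - 3*I) - 6*I)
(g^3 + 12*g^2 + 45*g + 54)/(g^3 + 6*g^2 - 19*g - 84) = (g^2 + 9*g + 18)/(g^2 + 3*g - 28)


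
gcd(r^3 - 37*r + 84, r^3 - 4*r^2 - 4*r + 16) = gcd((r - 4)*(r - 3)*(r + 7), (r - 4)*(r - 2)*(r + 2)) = r - 4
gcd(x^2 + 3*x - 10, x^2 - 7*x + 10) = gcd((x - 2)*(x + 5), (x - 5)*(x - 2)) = x - 2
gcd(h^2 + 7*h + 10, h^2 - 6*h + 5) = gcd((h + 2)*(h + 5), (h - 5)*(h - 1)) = 1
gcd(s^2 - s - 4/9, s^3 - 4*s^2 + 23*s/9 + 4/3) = s^2 - s - 4/9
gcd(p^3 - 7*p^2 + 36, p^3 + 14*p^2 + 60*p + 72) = p + 2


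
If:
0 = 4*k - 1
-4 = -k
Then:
No Solution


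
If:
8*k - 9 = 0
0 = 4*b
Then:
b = 0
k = 9/8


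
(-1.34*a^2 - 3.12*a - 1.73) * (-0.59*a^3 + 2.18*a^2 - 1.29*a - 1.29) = 0.7906*a^5 - 1.0804*a^4 - 4.0523*a^3 + 1.982*a^2 + 6.2565*a + 2.2317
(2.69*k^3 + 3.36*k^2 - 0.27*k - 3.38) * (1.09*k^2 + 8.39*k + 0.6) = 2.9321*k^5 + 26.2315*k^4 + 29.5101*k^3 - 3.9335*k^2 - 28.5202*k - 2.028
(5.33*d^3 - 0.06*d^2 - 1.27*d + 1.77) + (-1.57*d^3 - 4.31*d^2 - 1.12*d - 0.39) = 3.76*d^3 - 4.37*d^2 - 2.39*d + 1.38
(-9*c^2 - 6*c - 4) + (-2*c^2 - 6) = -11*c^2 - 6*c - 10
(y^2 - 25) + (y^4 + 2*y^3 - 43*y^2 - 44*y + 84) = y^4 + 2*y^3 - 42*y^2 - 44*y + 59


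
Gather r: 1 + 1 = 2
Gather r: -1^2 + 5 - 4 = 0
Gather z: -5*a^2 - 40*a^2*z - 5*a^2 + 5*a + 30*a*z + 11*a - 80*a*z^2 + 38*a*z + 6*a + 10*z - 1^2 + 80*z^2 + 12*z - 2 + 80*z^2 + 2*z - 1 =-10*a^2 + 22*a + z^2*(160 - 80*a) + z*(-40*a^2 + 68*a + 24) - 4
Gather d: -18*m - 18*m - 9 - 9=-36*m - 18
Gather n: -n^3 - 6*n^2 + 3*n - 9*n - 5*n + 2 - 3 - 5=-n^3 - 6*n^2 - 11*n - 6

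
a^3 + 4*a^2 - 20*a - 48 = (a - 4)*(a + 2)*(a + 6)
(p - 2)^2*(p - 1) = p^3 - 5*p^2 + 8*p - 4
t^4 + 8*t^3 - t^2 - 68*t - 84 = (t - 3)*(t + 2)^2*(t + 7)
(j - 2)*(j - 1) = j^2 - 3*j + 2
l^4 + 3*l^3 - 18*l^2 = l^2*(l - 3)*(l + 6)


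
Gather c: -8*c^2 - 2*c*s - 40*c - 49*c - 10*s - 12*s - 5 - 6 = -8*c^2 + c*(-2*s - 89) - 22*s - 11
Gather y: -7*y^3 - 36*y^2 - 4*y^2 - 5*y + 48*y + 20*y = -7*y^3 - 40*y^2 + 63*y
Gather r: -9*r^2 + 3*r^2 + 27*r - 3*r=-6*r^2 + 24*r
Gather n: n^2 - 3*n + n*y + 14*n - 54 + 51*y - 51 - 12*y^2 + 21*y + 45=n^2 + n*(y + 11) - 12*y^2 + 72*y - 60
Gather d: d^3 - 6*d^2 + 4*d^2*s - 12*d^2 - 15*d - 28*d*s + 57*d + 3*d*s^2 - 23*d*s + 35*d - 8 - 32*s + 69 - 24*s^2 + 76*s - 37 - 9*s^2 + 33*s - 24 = d^3 + d^2*(4*s - 18) + d*(3*s^2 - 51*s + 77) - 33*s^2 + 77*s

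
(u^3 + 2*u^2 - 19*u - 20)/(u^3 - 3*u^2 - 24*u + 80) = (u + 1)/(u - 4)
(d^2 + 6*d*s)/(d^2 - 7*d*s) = (d + 6*s)/(d - 7*s)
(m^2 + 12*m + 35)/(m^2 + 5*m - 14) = (m + 5)/(m - 2)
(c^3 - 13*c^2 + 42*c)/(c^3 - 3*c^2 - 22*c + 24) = c*(c - 7)/(c^2 + 3*c - 4)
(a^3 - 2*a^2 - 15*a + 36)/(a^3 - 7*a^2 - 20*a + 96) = (a - 3)/(a - 8)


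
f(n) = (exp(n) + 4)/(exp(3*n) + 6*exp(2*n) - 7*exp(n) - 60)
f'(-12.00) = 0.00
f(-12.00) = -0.07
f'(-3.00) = 0.00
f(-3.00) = -0.07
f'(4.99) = -0.00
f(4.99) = 0.00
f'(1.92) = -0.05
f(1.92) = 0.02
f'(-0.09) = -0.02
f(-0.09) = -0.08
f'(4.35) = -0.00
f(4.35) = 0.00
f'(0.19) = -0.04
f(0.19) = -0.09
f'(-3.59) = -0.00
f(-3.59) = -0.07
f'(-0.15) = -0.02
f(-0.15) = -0.08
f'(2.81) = -0.01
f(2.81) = 0.00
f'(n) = (exp(n) + 4)*(-3*exp(3*n) - 12*exp(2*n) + 7*exp(n))/(exp(3*n) + 6*exp(2*n) - 7*exp(n) - 60)^2 + exp(n)/(exp(3*n) + 6*exp(2*n) - 7*exp(n) - 60)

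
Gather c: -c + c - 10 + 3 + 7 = 0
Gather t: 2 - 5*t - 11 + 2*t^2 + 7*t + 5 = 2*t^2 + 2*t - 4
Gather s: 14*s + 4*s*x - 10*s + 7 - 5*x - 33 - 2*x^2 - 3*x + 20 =s*(4*x + 4) - 2*x^2 - 8*x - 6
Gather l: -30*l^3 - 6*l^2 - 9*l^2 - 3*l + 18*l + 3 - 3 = -30*l^3 - 15*l^2 + 15*l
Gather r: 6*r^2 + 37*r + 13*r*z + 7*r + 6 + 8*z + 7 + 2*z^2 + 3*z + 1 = 6*r^2 + r*(13*z + 44) + 2*z^2 + 11*z + 14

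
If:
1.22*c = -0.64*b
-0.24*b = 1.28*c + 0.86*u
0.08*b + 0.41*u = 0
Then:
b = 0.00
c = 0.00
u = 0.00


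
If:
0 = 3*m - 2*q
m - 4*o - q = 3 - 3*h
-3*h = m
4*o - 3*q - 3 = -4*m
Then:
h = 1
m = -3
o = 3/8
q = -9/2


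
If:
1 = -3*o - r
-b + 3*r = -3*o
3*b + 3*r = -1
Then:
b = -5/9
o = -11/27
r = 2/9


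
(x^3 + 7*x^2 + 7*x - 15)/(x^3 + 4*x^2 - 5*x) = (x + 3)/x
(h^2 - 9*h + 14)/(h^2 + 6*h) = (h^2 - 9*h + 14)/(h*(h + 6))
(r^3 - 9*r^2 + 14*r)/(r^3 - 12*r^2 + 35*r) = (r - 2)/(r - 5)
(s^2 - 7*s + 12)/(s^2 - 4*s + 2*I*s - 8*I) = (s - 3)/(s + 2*I)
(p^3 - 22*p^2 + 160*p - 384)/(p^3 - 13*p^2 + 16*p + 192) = (p - 6)/(p + 3)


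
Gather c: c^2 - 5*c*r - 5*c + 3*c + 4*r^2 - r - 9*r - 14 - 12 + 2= c^2 + c*(-5*r - 2) + 4*r^2 - 10*r - 24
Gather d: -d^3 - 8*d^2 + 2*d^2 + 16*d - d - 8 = -d^3 - 6*d^2 + 15*d - 8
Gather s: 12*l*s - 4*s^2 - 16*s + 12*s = -4*s^2 + s*(12*l - 4)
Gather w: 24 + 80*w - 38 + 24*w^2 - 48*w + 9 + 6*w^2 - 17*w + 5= 30*w^2 + 15*w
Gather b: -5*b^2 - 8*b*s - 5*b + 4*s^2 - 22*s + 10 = -5*b^2 + b*(-8*s - 5) + 4*s^2 - 22*s + 10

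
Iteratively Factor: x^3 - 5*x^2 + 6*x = (x - 2)*(x^2 - 3*x) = (x - 3)*(x - 2)*(x)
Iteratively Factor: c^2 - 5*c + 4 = (c - 1)*(c - 4)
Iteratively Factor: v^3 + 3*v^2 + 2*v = (v)*(v^2 + 3*v + 2) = v*(v + 1)*(v + 2)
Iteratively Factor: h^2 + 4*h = (h + 4)*(h)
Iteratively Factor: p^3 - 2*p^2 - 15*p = (p - 5)*(p^2 + 3*p) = (p - 5)*(p + 3)*(p)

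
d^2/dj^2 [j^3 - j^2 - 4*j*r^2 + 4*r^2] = 6*j - 2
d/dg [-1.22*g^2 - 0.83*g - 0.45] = -2.44*g - 0.83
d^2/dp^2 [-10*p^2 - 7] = -20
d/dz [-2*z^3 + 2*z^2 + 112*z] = -6*z^2 + 4*z + 112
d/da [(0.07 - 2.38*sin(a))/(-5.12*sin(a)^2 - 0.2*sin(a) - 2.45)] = 0.03814697265625*(-12.1856*sin(a)^2 + 0.7168*sin(a) + 5.845)*cos(a)/(1.0*sin(a)^2 + 0.0390625*sin(a) + 0.478515625)^2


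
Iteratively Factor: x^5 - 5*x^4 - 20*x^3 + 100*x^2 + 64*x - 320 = (x + 2)*(x^4 - 7*x^3 - 6*x^2 + 112*x - 160) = (x - 5)*(x + 2)*(x^3 - 2*x^2 - 16*x + 32) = (x - 5)*(x - 2)*(x + 2)*(x^2 - 16) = (x - 5)*(x - 2)*(x + 2)*(x + 4)*(x - 4)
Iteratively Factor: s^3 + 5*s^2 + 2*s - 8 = (s + 2)*(s^2 + 3*s - 4) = (s + 2)*(s + 4)*(s - 1)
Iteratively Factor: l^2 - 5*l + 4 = (l - 4)*(l - 1)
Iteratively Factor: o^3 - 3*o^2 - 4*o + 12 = (o - 2)*(o^2 - o - 6) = (o - 3)*(o - 2)*(o + 2)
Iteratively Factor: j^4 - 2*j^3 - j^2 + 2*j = (j + 1)*(j^3 - 3*j^2 + 2*j) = j*(j + 1)*(j^2 - 3*j + 2) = j*(j - 2)*(j + 1)*(j - 1)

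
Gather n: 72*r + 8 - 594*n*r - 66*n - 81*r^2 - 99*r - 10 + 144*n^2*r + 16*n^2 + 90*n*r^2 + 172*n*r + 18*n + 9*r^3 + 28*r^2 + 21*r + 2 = n^2*(144*r + 16) + n*(90*r^2 - 422*r - 48) + 9*r^3 - 53*r^2 - 6*r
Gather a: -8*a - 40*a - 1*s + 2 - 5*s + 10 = -48*a - 6*s + 12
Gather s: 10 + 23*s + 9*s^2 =9*s^2 + 23*s + 10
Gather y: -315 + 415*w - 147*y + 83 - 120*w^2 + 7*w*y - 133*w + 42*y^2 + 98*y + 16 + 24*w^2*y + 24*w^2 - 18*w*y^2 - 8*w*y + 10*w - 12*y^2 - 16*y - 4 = -96*w^2 + 292*w + y^2*(30 - 18*w) + y*(24*w^2 - w - 65) - 220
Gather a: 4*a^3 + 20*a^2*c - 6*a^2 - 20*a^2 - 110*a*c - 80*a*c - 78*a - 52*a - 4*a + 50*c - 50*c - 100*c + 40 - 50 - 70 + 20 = 4*a^3 + a^2*(20*c - 26) + a*(-190*c - 134) - 100*c - 60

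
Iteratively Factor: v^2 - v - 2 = (v - 2)*(v + 1)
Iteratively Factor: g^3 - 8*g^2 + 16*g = (g)*(g^2 - 8*g + 16) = g*(g - 4)*(g - 4)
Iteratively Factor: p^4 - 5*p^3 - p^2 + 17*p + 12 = (p + 1)*(p^3 - 6*p^2 + 5*p + 12) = (p - 3)*(p + 1)*(p^2 - 3*p - 4) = (p - 3)*(p + 1)^2*(p - 4)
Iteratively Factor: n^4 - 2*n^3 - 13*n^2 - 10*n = (n + 1)*(n^3 - 3*n^2 - 10*n) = (n - 5)*(n + 1)*(n^2 + 2*n) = (n - 5)*(n + 1)*(n + 2)*(n)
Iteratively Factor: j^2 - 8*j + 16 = (j - 4)*(j - 4)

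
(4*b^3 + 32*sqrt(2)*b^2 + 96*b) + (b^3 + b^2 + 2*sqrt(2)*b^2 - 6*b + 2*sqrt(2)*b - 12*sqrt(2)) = 5*b^3 + b^2 + 34*sqrt(2)*b^2 + 2*sqrt(2)*b + 90*b - 12*sqrt(2)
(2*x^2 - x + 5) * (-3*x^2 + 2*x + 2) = -6*x^4 + 7*x^3 - 13*x^2 + 8*x + 10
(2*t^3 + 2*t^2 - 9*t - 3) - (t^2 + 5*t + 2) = 2*t^3 + t^2 - 14*t - 5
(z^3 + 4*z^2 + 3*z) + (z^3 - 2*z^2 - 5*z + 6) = 2*z^3 + 2*z^2 - 2*z + 6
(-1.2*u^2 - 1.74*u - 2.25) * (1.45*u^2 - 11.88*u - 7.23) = -1.74*u^4 + 11.733*u^3 + 26.0847*u^2 + 39.3102*u + 16.2675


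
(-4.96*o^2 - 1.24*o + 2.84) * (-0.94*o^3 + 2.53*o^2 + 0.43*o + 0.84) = 4.6624*o^5 - 11.3832*o^4 - 7.9396*o^3 + 2.4856*o^2 + 0.1796*o + 2.3856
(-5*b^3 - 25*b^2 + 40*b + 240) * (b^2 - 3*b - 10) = -5*b^5 - 10*b^4 + 165*b^3 + 370*b^2 - 1120*b - 2400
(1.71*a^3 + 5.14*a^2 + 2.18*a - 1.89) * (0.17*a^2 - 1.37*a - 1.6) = 0.2907*a^5 - 1.4689*a^4 - 9.4072*a^3 - 11.5319*a^2 - 0.8987*a + 3.024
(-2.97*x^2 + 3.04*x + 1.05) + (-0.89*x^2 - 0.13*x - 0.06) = -3.86*x^2 + 2.91*x + 0.99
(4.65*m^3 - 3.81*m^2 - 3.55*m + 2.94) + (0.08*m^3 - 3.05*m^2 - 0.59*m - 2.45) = 4.73*m^3 - 6.86*m^2 - 4.14*m + 0.49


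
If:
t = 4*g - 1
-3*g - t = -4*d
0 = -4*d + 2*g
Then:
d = 1/10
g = 1/5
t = -1/5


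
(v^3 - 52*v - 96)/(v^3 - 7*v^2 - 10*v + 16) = (v + 6)/(v - 1)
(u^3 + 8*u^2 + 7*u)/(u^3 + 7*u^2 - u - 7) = u/(u - 1)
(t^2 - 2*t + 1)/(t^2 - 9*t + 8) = (t - 1)/(t - 8)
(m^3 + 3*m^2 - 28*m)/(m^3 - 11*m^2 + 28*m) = (m + 7)/(m - 7)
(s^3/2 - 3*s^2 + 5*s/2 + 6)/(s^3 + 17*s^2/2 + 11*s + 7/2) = (s^2 - 7*s + 12)/(2*s^2 + 15*s + 7)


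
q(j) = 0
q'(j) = 0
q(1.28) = 0.00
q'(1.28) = 0.00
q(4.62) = 0.00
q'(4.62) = 0.00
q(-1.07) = 0.00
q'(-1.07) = 0.00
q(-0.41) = 0.00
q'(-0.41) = 0.00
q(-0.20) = 0.00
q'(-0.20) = 0.00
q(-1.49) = 0.00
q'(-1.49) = 0.00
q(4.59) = 0.00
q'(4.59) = 0.00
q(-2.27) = 0.00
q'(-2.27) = 0.00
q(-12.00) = 0.00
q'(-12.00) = 0.00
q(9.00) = 0.00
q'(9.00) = 0.00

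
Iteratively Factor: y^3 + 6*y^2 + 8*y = (y + 4)*(y^2 + 2*y) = (y + 2)*(y + 4)*(y)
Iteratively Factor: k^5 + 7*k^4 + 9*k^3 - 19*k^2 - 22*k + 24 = (k + 2)*(k^4 + 5*k^3 - k^2 - 17*k + 12) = (k + 2)*(k + 3)*(k^3 + 2*k^2 - 7*k + 4) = (k + 2)*(k + 3)*(k + 4)*(k^2 - 2*k + 1) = (k - 1)*(k + 2)*(k + 3)*(k + 4)*(k - 1)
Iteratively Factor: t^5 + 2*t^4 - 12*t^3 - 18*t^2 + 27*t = (t - 3)*(t^4 + 5*t^3 + 3*t^2 - 9*t) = t*(t - 3)*(t^3 + 5*t^2 + 3*t - 9) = t*(t - 3)*(t + 3)*(t^2 + 2*t - 3) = t*(t - 3)*(t + 3)^2*(t - 1)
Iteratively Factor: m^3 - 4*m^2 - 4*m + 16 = (m - 2)*(m^2 - 2*m - 8) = (m - 2)*(m + 2)*(m - 4)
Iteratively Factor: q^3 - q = (q)*(q^2 - 1) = q*(q + 1)*(q - 1)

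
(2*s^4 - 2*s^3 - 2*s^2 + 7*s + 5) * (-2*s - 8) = -4*s^5 - 12*s^4 + 20*s^3 + 2*s^2 - 66*s - 40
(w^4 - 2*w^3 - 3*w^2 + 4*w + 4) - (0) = w^4 - 2*w^3 - 3*w^2 + 4*w + 4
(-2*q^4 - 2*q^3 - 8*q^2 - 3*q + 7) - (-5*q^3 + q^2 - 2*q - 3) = -2*q^4 + 3*q^3 - 9*q^2 - q + 10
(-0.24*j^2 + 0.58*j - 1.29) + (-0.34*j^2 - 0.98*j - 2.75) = -0.58*j^2 - 0.4*j - 4.04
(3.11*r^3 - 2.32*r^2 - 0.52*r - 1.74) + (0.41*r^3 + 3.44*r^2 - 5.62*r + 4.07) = 3.52*r^3 + 1.12*r^2 - 6.14*r + 2.33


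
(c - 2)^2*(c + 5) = c^3 + c^2 - 16*c + 20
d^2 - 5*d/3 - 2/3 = (d - 2)*(d + 1/3)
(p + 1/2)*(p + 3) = p^2 + 7*p/2 + 3/2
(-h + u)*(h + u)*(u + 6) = -h^2*u - 6*h^2 + u^3 + 6*u^2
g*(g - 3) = g^2 - 3*g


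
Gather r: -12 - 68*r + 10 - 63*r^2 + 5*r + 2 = -63*r^2 - 63*r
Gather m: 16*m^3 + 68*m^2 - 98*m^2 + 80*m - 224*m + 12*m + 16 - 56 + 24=16*m^3 - 30*m^2 - 132*m - 16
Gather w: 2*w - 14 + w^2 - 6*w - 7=w^2 - 4*w - 21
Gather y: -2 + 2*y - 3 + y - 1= 3*y - 6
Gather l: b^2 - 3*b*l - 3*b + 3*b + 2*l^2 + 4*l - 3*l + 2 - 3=b^2 + 2*l^2 + l*(1 - 3*b) - 1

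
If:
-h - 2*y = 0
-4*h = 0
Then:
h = 0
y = 0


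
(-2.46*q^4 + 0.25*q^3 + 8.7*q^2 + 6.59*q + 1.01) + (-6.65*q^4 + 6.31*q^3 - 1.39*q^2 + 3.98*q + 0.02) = -9.11*q^4 + 6.56*q^3 + 7.31*q^2 + 10.57*q + 1.03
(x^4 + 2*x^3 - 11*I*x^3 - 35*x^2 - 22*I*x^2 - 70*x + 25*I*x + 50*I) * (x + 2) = x^5 + 4*x^4 - 11*I*x^4 - 31*x^3 - 44*I*x^3 - 140*x^2 - 19*I*x^2 - 140*x + 100*I*x + 100*I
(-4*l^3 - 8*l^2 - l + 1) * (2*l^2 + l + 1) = -8*l^5 - 20*l^4 - 14*l^3 - 7*l^2 + 1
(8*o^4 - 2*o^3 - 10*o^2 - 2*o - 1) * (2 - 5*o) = -40*o^5 + 26*o^4 + 46*o^3 - 10*o^2 + o - 2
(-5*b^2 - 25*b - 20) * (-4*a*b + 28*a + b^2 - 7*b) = 20*a*b^3 - 40*a*b^2 - 620*a*b - 560*a - 5*b^4 + 10*b^3 + 155*b^2 + 140*b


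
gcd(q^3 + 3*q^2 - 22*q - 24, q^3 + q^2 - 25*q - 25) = q + 1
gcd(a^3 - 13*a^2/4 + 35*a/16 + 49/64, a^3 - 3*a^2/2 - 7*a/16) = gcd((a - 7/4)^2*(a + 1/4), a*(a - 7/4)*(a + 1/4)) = a^2 - 3*a/2 - 7/16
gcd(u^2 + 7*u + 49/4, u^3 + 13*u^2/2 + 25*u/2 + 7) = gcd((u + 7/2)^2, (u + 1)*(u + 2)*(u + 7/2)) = u + 7/2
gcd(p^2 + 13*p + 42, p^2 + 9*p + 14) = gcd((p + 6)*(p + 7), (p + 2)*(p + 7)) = p + 7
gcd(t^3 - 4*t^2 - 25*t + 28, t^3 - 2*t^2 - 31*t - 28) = t^2 - 3*t - 28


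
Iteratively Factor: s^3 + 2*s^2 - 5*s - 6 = (s - 2)*(s^2 + 4*s + 3) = (s - 2)*(s + 3)*(s + 1)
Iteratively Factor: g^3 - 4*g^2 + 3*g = (g - 3)*(g^2 - g) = g*(g - 3)*(g - 1)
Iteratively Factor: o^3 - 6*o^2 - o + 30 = (o - 5)*(o^2 - o - 6) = (o - 5)*(o - 3)*(o + 2)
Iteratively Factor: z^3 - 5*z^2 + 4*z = (z)*(z^2 - 5*z + 4) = z*(z - 4)*(z - 1)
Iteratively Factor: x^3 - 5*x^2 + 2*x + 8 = (x + 1)*(x^2 - 6*x + 8) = (x - 4)*(x + 1)*(x - 2)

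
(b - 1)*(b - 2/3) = b^2 - 5*b/3 + 2/3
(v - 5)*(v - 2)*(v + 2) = v^3 - 5*v^2 - 4*v + 20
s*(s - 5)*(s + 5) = s^3 - 25*s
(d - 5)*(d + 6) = d^2 + d - 30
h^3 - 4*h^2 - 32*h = h*(h - 8)*(h + 4)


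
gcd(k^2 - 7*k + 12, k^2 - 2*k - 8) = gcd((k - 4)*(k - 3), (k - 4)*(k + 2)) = k - 4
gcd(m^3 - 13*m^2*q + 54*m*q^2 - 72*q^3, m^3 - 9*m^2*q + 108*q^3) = -m + 6*q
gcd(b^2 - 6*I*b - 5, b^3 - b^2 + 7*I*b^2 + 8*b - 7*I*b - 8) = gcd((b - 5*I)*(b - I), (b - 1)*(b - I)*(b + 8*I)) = b - I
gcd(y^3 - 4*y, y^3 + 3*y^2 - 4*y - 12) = y^2 - 4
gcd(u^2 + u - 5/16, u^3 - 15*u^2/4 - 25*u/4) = u + 5/4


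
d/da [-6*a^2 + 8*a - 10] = 8 - 12*a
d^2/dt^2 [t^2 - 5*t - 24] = 2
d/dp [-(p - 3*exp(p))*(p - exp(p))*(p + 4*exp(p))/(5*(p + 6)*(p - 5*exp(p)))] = ((p + 6)*(p - 5*exp(p))*(-(1 - exp(p))*(p - 3*exp(p))*(p + 4*exp(p)) - (p - 3*exp(p))*(p - exp(p))*(4*exp(p) + 1) + (p - exp(p))*(p + 4*exp(p))*(3*exp(p) - 1)) - (p + 6)*(p - 3*exp(p))*(p - exp(p))*(p + 4*exp(p))*(5*exp(p) - 1) + (p - 5*exp(p))*(p - 3*exp(p))*(p - exp(p))*(p + 4*exp(p)))/(5*(p + 6)^2*(p - 5*exp(p))^2)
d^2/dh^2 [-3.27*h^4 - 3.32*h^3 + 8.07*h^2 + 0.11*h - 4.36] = -39.24*h^2 - 19.92*h + 16.14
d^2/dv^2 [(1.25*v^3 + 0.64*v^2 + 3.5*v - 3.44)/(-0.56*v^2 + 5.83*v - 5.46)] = (4.44089209850063e-16*v^5 - 1.4210854715202e-14*v^4 - 83.702394*v^3 + 256.952388*v^2 - 226.762872*v - 48.174104)/(0.175616*v^6 - 5.484864*v^5 + 62.23812*v^4 - 305.110135*v^3 + 606.82167*v^2 - 521.404884*v + 162.771336)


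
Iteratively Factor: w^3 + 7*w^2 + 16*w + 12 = (w + 3)*(w^2 + 4*w + 4) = (w + 2)*(w + 3)*(w + 2)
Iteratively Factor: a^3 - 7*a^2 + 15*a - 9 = (a - 3)*(a^2 - 4*a + 3) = (a - 3)^2*(a - 1)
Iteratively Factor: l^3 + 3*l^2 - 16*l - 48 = (l + 4)*(l^2 - l - 12) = (l - 4)*(l + 4)*(l + 3)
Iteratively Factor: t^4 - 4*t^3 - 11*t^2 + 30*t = (t + 3)*(t^3 - 7*t^2 + 10*t) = (t - 5)*(t + 3)*(t^2 - 2*t) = (t - 5)*(t - 2)*(t + 3)*(t)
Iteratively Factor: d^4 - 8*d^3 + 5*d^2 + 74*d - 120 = (d - 5)*(d^3 - 3*d^2 - 10*d + 24) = (d - 5)*(d - 2)*(d^2 - d - 12) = (d - 5)*(d - 4)*(d - 2)*(d + 3)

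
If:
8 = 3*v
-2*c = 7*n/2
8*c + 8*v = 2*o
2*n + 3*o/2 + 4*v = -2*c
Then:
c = -35/9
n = 20/9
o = -44/9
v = 8/3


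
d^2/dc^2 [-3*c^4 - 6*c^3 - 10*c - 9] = 36*c*(-c - 1)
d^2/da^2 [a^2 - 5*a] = 2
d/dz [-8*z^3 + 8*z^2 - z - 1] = -24*z^2 + 16*z - 1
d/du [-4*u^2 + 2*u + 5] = 2 - 8*u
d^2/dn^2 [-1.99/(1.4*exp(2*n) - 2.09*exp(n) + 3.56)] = (-1.99*(2.8*exp(n) - 2.09)*(5.6*exp(n) - 4.18)*exp(n) + (11.144*exp(n) - 4.1591)*(1.4*exp(2*n) - 2.09*exp(n) + 3.56))*exp(n)/(1.4*exp(2*n) - 2.09*exp(n) + 3.56)^3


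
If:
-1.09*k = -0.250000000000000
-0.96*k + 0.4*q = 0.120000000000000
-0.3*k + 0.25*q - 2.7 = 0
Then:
No Solution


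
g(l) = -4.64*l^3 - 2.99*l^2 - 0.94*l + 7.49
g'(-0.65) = -2.93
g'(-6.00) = -466.18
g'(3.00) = -144.16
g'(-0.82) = -5.40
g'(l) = -13.92*l^2 - 5.98*l - 0.94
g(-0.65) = 8.11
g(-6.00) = 907.73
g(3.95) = -328.84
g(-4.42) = 353.90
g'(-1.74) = -32.68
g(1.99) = -42.79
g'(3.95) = -241.75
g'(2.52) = -104.41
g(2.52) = -88.12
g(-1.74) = 24.52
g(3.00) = -147.52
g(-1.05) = 10.55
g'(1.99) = -67.96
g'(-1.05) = -10.01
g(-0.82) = 8.81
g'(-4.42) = -246.46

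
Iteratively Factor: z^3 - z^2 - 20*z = (z)*(z^2 - z - 20) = z*(z + 4)*(z - 5)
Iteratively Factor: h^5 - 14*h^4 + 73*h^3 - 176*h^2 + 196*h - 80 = (h - 4)*(h^4 - 10*h^3 + 33*h^2 - 44*h + 20) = (h - 5)*(h - 4)*(h^3 - 5*h^2 + 8*h - 4) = (h - 5)*(h - 4)*(h - 2)*(h^2 - 3*h + 2) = (h - 5)*(h - 4)*(h - 2)^2*(h - 1)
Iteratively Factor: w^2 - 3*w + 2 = (w - 1)*(w - 2)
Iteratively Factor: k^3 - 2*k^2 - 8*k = (k)*(k^2 - 2*k - 8) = k*(k + 2)*(k - 4)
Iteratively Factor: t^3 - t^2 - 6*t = (t)*(t^2 - t - 6) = t*(t + 2)*(t - 3)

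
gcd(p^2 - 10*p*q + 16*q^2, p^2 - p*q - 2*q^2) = p - 2*q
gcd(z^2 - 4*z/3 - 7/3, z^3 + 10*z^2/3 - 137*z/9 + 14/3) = z - 7/3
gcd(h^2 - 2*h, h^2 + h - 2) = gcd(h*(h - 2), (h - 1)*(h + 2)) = 1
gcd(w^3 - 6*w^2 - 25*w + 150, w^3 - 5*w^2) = w - 5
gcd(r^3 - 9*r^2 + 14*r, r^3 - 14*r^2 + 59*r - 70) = r^2 - 9*r + 14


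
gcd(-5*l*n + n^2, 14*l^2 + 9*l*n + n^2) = 1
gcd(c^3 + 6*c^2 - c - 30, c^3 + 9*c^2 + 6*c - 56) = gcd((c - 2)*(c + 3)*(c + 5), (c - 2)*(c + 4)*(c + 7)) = c - 2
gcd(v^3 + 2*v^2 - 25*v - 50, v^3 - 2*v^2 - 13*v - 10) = v^2 - 3*v - 10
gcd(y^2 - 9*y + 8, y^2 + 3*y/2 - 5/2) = y - 1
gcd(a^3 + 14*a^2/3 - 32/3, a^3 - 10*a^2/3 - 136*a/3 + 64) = a - 4/3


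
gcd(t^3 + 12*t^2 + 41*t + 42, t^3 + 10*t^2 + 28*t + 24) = t + 2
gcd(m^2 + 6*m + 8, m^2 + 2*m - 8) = m + 4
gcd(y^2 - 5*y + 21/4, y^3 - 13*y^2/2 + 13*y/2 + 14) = y - 7/2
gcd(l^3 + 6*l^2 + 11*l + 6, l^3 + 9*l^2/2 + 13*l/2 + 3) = l^2 + 3*l + 2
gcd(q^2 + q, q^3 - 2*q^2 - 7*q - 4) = q + 1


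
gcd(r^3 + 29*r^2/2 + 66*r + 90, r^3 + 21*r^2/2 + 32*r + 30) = r^2 + 17*r/2 + 15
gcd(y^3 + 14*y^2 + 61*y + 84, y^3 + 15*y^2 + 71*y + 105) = y^2 + 10*y + 21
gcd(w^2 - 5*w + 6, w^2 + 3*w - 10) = w - 2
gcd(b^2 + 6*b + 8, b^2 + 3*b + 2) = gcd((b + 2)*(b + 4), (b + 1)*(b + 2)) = b + 2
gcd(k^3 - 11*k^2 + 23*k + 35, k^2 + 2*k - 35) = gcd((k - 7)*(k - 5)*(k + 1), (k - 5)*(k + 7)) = k - 5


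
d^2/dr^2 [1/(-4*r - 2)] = -4/(2*r + 1)^3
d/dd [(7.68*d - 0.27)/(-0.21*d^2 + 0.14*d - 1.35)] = (1.6128*d^2 - 0.1134*d - 10.3302)/(0.0441*d^4 - 0.0588*d^3 + 0.5866*d^2 - 0.378*d + 1.8225)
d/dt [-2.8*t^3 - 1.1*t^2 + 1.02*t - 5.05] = -8.4*t^2 - 2.2*t + 1.02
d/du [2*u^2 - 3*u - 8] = 4*u - 3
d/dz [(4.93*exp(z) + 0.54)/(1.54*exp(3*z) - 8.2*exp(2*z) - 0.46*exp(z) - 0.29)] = (-15.1844*exp(3*z) + 37.9312*exp(2*z) + 8.856*exp(z) - 1.1813)*exp(z)/(2.3716*exp(6*z) - 25.256*exp(5*z) + 65.8232*exp(4*z) + 6.6508*exp(3*z) + 4.9676*exp(2*z) + 0.2668*exp(z) + 0.0841)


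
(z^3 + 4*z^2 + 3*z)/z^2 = z + 4 + 3/z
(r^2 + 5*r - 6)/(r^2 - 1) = (r + 6)/(r + 1)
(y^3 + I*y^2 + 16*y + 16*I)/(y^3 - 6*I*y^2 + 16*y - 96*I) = (y + I)/(y - 6*I)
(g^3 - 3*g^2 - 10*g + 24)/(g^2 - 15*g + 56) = (g^3 - 3*g^2 - 10*g + 24)/(g^2 - 15*g + 56)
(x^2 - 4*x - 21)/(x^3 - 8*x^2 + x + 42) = (x + 3)/(x^2 - x - 6)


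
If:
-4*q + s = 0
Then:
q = s/4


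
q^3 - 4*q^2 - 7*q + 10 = (q - 5)*(q - 1)*(q + 2)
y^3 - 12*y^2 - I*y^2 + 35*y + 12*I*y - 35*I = (y - 7)*(y - 5)*(y - I)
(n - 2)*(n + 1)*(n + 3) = n^3 + 2*n^2 - 5*n - 6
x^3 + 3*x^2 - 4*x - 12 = (x - 2)*(x + 2)*(x + 3)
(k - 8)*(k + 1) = k^2 - 7*k - 8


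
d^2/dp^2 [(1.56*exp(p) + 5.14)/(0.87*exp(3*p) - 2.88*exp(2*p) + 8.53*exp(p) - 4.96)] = (4.723056*exp(6*p) + 23.287986*exp(5*p) - 175.035024*exp(4*p) + 372.657612*exp(3*p) - 312.898464*exp(2*p) + 146.297266*exp(p) + 255.845728)*exp(p)/(0.658503*exp(9*p) - 6.539616*exp(8*p) + 41.017455*exp(7*p) - 163.387152*exp(6*p) + 476.726301*exp(5*p) - 972.926784*exp(4*p) + 1415.956717*exp(3*p) - 1295.240016*exp(2*p) + 629.554944*exp(p) - 122.023936)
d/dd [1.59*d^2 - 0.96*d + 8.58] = 3.18*d - 0.96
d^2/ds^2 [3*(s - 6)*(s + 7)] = 6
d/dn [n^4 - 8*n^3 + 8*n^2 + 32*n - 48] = 4*n^3 - 24*n^2 + 16*n + 32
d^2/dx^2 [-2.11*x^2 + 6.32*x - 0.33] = -4.22000000000000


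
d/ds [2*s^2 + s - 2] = 4*s + 1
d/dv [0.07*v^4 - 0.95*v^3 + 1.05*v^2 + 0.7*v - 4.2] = 0.28*v^3 - 2.85*v^2 + 2.1*v + 0.7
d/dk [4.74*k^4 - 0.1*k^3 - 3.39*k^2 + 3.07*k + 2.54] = 18.96*k^3 - 0.3*k^2 - 6.78*k + 3.07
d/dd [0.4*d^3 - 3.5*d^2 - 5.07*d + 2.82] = 1.2*d^2 - 7.0*d - 5.07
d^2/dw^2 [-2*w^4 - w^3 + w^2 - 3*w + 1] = -24*w^2 - 6*w + 2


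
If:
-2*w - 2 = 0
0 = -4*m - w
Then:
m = 1/4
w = -1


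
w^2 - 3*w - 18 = (w - 6)*(w + 3)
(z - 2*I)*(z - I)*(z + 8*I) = z^3 + 5*I*z^2 + 22*z - 16*I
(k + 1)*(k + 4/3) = k^2 + 7*k/3 + 4/3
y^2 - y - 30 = (y - 6)*(y + 5)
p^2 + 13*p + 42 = (p + 6)*(p + 7)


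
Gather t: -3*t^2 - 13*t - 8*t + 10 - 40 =-3*t^2 - 21*t - 30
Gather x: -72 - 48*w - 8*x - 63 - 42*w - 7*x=-90*w - 15*x - 135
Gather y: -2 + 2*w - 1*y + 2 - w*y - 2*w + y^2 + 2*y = y^2 + y*(1 - w)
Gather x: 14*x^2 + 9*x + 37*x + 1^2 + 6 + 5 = 14*x^2 + 46*x + 12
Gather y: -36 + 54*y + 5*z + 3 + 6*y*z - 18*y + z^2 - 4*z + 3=y*(6*z + 36) + z^2 + z - 30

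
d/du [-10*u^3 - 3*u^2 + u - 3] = -30*u^2 - 6*u + 1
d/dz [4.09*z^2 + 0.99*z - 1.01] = 8.18*z + 0.99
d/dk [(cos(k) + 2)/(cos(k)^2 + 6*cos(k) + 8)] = sin(k)/(cos(k) + 4)^2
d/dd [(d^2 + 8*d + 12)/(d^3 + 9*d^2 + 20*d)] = (-d^4 - 16*d^3 - 88*d^2 - 216*d - 240)/(d^2*(d^4 + 18*d^3 + 121*d^2 + 360*d + 400))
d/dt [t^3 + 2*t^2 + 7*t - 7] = 3*t^2 + 4*t + 7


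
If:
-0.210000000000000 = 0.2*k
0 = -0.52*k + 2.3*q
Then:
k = -1.05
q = -0.24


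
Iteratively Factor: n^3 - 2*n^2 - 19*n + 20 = (n - 5)*(n^2 + 3*n - 4) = (n - 5)*(n + 4)*(n - 1)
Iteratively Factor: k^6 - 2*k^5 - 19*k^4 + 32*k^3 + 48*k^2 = (k)*(k^5 - 2*k^4 - 19*k^3 + 32*k^2 + 48*k) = k^2*(k^4 - 2*k^3 - 19*k^2 + 32*k + 48) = k^2*(k - 3)*(k^3 + k^2 - 16*k - 16) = k^2*(k - 3)*(k + 1)*(k^2 - 16) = k^2*(k - 3)*(k + 1)*(k + 4)*(k - 4)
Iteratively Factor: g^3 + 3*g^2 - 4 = (g - 1)*(g^2 + 4*g + 4) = (g - 1)*(g + 2)*(g + 2)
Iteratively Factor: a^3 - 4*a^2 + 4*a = (a - 2)*(a^2 - 2*a) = (a - 2)^2*(a)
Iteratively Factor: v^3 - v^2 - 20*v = (v + 4)*(v^2 - 5*v) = (v - 5)*(v + 4)*(v)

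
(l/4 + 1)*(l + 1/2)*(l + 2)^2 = l^4/4 + 17*l^3/8 + 6*l^2 + 13*l/2 + 2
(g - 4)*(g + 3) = g^2 - g - 12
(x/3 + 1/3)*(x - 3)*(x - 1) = x^3/3 - x^2 - x/3 + 1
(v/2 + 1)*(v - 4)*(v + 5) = v^3/2 + 3*v^2/2 - 9*v - 20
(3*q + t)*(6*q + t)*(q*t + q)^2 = 18*q^4*t^2 + 36*q^4*t + 18*q^4 + 9*q^3*t^3 + 18*q^3*t^2 + 9*q^3*t + q^2*t^4 + 2*q^2*t^3 + q^2*t^2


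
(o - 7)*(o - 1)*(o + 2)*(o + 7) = o^4 + o^3 - 51*o^2 - 49*o + 98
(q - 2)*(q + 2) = q^2 - 4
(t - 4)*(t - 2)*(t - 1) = t^3 - 7*t^2 + 14*t - 8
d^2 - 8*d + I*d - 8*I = (d - 8)*(d + I)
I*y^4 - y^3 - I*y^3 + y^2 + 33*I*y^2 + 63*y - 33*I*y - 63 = (y - 3*I)^2*(y + 7*I)*(I*y - I)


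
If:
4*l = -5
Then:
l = -5/4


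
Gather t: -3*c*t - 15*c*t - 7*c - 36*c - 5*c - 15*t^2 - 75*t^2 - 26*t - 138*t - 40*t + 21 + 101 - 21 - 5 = -48*c - 90*t^2 + t*(-18*c - 204) + 96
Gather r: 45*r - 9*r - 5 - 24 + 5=36*r - 24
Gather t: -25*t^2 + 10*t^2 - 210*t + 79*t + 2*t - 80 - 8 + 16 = -15*t^2 - 129*t - 72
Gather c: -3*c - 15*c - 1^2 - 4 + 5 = -18*c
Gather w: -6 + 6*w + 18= 6*w + 12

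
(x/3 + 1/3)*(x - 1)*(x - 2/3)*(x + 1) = x^4/3 + x^3/9 - 5*x^2/9 - x/9 + 2/9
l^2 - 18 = (l - 3*sqrt(2))*(l + 3*sqrt(2))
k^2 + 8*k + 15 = (k + 3)*(k + 5)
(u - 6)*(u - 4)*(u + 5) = u^3 - 5*u^2 - 26*u + 120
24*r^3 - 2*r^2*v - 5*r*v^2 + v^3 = (-4*r + v)*(-3*r + v)*(2*r + v)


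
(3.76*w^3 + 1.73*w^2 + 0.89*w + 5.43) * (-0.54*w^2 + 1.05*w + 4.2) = -2.0304*w^5 + 3.0138*w^4 + 17.1279*w^3 + 5.2683*w^2 + 9.4395*w + 22.806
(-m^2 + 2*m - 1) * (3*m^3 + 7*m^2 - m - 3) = -3*m^5 - m^4 + 12*m^3 - 6*m^2 - 5*m + 3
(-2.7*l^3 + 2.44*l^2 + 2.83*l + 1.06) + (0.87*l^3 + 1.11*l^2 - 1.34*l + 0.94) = -1.83*l^3 + 3.55*l^2 + 1.49*l + 2.0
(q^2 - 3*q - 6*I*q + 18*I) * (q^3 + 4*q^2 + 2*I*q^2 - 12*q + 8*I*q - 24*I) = q^5 + q^4 - 4*I*q^4 - 12*q^3 - 4*I*q^3 + 48*q^2 + 96*I*q^2 - 288*q - 144*I*q + 432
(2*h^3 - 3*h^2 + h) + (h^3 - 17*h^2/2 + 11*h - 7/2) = 3*h^3 - 23*h^2/2 + 12*h - 7/2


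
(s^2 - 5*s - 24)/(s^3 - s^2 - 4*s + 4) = (s^2 - 5*s - 24)/(s^3 - s^2 - 4*s + 4)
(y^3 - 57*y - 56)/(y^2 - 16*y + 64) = (y^2 + 8*y + 7)/(y - 8)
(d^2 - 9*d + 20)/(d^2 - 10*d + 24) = (d - 5)/(d - 6)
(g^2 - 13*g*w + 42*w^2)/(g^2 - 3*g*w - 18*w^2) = (g - 7*w)/(g + 3*w)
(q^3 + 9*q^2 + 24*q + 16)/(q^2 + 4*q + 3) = (q^2 + 8*q + 16)/(q + 3)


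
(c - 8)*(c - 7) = c^2 - 15*c + 56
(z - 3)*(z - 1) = z^2 - 4*z + 3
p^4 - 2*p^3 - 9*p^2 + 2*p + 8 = (p - 4)*(p - 1)*(p + 1)*(p + 2)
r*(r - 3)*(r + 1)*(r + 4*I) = r^4 - 2*r^3 + 4*I*r^3 - 3*r^2 - 8*I*r^2 - 12*I*r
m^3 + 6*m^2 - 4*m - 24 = (m - 2)*(m + 2)*(m + 6)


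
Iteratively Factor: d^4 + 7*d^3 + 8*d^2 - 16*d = (d)*(d^3 + 7*d^2 + 8*d - 16) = d*(d + 4)*(d^2 + 3*d - 4) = d*(d - 1)*(d + 4)*(d + 4)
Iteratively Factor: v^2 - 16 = (v - 4)*(v + 4)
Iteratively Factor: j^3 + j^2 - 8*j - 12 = (j + 2)*(j^2 - j - 6) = (j - 3)*(j + 2)*(j + 2)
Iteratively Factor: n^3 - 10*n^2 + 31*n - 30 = (n - 3)*(n^2 - 7*n + 10) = (n - 5)*(n - 3)*(n - 2)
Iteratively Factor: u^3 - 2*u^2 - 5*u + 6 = (u + 2)*(u^2 - 4*u + 3) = (u - 3)*(u + 2)*(u - 1)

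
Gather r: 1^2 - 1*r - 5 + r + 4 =0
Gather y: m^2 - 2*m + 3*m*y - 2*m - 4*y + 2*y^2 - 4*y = m^2 - 4*m + 2*y^2 + y*(3*m - 8)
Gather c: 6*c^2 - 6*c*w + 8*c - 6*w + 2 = 6*c^2 + c*(8 - 6*w) - 6*w + 2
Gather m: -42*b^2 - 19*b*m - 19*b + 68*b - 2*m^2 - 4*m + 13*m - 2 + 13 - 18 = -42*b^2 + 49*b - 2*m^2 + m*(9 - 19*b) - 7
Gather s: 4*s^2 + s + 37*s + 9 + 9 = 4*s^2 + 38*s + 18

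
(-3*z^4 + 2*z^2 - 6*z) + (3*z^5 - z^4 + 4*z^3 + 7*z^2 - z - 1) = 3*z^5 - 4*z^4 + 4*z^3 + 9*z^2 - 7*z - 1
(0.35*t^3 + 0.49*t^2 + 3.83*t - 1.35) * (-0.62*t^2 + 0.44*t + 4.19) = -0.217*t^5 - 0.1498*t^4 - 0.6925*t^3 + 4.5753*t^2 + 15.4537*t - 5.6565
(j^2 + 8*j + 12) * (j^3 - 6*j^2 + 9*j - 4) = j^5 + 2*j^4 - 27*j^3 - 4*j^2 + 76*j - 48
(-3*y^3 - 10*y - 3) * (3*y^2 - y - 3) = -9*y^5 + 3*y^4 - 21*y^3 + y^2 + 33*y + 9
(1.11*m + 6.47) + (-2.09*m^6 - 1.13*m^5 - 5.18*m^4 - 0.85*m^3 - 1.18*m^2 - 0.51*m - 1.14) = -2.09*m^6 - 1.13*m^5 - 5.18*m^4 - 0.85*m^3 - 1.18*m^2 + 0.6*m + 5.33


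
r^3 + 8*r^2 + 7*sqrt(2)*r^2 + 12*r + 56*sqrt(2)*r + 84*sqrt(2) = (r + 2)*(r + 6)*(r + 7*sqrt(2))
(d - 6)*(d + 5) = d^2 - d - 30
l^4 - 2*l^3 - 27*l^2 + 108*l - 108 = (l - 3)^2*(l - 2)*(l + 6)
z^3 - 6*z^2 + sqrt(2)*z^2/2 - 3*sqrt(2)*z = z*(z - 6)*(z + sqrt(2)/2)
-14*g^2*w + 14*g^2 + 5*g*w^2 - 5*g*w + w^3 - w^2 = (-2*g + w)*(7*g + w)*(w - 1)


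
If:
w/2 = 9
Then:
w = 18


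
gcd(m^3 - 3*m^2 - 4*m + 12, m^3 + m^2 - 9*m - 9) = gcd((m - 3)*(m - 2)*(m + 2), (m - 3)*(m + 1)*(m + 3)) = m - 3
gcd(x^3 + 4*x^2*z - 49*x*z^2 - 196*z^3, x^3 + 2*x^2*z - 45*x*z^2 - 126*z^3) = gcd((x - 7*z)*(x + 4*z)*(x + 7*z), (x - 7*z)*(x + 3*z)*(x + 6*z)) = x - 7*z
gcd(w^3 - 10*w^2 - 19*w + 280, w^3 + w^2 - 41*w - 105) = w^2 - 2*w - 35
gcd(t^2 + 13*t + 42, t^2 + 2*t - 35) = t + 7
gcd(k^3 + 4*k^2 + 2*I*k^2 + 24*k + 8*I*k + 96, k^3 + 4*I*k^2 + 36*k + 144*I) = k + 6*I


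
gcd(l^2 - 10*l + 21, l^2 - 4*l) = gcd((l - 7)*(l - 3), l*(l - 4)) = 1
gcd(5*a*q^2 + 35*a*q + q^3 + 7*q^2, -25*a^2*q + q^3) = 5*a*q + q^2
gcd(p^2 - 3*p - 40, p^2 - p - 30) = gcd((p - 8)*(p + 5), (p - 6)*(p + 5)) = p + 5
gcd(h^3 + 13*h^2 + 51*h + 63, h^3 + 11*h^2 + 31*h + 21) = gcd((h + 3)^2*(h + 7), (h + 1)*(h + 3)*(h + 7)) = h^2 + 10*h + 21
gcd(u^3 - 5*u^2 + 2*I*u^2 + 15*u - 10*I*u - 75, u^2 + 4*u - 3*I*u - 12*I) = u - 3*I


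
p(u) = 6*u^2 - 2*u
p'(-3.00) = -38.00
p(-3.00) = 60.00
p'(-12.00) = -146.00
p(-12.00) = 888.00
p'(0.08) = -1.04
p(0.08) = -0.12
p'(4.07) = 46.84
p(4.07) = 91.25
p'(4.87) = 56.44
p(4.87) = 132.56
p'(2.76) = 31.12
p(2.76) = 40.19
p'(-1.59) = -21.08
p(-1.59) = 18.35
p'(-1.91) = -24.92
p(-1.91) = 25.71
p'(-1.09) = -15.08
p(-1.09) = 9.31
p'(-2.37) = -30.44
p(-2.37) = 38.44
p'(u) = 12*u - 2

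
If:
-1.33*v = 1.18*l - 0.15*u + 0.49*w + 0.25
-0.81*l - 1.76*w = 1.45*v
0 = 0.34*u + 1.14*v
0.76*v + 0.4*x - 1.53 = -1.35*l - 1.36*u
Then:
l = 0.222575392826751 - 0.102887594098648*x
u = 1.08487342913284 - 0.230383895264846*x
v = 0.0687109863070594*x - 0.323558742022075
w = 0.164133015762694 - 0.00925680620757469*x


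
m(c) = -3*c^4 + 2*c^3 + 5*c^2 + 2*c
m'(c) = -12*c^3 + 6*c^2 + 10*c + 2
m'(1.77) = -28.05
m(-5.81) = -3653.51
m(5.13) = -1665.88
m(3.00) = -138.00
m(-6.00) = -4152.00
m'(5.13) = -1408.87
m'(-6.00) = 2750.00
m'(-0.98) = 9.26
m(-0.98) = -1.81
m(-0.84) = -0.83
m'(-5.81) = 2499.91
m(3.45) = -276.47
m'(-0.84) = 4.95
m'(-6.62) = 3680.16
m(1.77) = 0.85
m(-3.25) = -357.04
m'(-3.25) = 444.81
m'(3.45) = -384.85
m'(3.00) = -238.00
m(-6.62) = -6136.09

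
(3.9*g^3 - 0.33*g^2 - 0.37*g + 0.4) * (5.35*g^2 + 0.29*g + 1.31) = 20.865*g^5 - 0.6345*g^4 + 3.0338*g^3 + 1.6004*g^2 - 0.3687*g + 0.524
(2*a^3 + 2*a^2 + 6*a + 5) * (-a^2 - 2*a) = -2*a^5 - 6*a^4 - 10*a^3 - 17*a^2 - 10*a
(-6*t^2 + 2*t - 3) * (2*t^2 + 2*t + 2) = -12*t^4 - 8*t^3 - 14*t^2 - 2*t - 6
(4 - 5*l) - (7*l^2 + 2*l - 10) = -7*l^2 - 7*l + 14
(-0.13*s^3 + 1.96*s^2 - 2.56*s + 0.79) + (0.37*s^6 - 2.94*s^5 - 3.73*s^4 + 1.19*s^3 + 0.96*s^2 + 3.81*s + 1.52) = 0.37*s^6 - 2.94*s^5 - 3.73*s^4 + 1.06*s^3 + 2.92*s^2 + 1.25*s + 2.31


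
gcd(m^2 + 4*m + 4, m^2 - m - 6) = m + 2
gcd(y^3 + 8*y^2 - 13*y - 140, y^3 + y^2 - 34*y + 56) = y^2 + 3*y - 28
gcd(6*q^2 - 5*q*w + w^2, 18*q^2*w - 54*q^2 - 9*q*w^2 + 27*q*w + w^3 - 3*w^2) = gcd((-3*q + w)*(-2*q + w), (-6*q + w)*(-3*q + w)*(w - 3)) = 3*q - w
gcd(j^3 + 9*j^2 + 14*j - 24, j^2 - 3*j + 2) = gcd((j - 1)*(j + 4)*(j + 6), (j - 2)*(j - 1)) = j - 1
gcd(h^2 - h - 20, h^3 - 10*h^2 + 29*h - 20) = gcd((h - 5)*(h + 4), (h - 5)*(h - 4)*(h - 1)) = h - 5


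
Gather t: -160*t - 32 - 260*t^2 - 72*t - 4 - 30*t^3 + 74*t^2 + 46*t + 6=-30*t^3 - 186*t^2 - 186*t - 30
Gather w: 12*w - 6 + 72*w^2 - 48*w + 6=72*w^2 - 36*w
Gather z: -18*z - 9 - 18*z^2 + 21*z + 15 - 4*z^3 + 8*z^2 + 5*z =-4*z^3 - 10*z^2 + 8*z + 6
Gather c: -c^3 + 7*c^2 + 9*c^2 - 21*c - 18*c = -c^3 + 16*c^2 - 39*c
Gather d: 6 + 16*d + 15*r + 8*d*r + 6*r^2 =d*(8*r + 16) + 6*r^2 + 15*r + 6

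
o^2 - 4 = (o - 2)*(o + 2)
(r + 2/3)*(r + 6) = r^2 + 20*r/3 + 4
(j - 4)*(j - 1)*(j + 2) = j^3 - 3*j^2 - 6*j + 8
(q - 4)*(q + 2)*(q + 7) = q^3 + 5*q^2 - 22*q - 56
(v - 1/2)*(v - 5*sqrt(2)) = v^2 - 5*sqrt(2)*v - v/2 + 5*sqrt(2)/2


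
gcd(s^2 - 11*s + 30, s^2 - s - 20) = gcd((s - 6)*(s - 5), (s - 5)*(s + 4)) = s - 5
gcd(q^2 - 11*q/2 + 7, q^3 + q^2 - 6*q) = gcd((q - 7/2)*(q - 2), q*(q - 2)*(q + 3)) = q - 2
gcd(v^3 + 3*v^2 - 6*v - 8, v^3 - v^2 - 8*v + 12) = v - 2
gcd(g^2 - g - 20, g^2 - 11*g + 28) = 1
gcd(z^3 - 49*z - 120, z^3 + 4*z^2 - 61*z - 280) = z^2 - 3*z - 40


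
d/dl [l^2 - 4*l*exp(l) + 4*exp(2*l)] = -4*l*exp(l) + 2*l + 8*exp(2*l) - 4*exp(l)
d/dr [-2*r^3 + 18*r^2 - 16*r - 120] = -6*r^2 + 36*r - 16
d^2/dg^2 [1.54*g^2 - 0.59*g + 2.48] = 3.08000000000000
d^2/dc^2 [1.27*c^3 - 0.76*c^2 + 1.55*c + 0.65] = 7.62*c - 1.52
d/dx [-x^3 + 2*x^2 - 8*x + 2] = -3*x^2 + 4*x - 8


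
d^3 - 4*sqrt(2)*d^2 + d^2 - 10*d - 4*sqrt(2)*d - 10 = (d + 1)*(d - 5*sqrt(2))*(d + sqrt(2))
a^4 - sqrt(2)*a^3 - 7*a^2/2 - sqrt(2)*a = a*(a - 2*sqrt(2))*(a + sqrt(2)/2)^2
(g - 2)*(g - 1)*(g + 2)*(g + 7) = g^4 + 6*g^3 - 11*g^2 - 24*g + 28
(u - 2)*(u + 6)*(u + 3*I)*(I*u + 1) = I*u^4 - 2*u^3 + 4*I*u^3 - 8*u^2 - 9*I*u^2 + 24*u + 12*I*u - 36*I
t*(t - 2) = t^2 - 2*t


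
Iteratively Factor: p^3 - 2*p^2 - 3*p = (p)*(p^2 - 2*p - 3) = p*(p - 3)*(p + 1)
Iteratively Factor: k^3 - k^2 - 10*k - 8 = (k + 2)*(k^2 - 3*k - 4) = (k + 1)*(k + 2)*(k - 4)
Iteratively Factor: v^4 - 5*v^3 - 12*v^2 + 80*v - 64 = (v + 4)*(v^3 - 9*v^2 + 24*v - 16) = (v - 4)*(v + 4)*(v^2 - 5*v + 4) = (v - 4)*(v - 1)*(v + 4)*(v - 4)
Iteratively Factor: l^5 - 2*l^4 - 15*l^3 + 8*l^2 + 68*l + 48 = (l - 3)*(l^4 + l^3 - 12*l^2 - 28*l - 16) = (l - 3)*(l + 2)*(l^3 - l^2 - 10*l - 8) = (l - 4)*(l - 3)*(l + 2)*(l^2 + 3*l + 2) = (l - 4)*(l - 3)*(l + 2)^2*(l + 1)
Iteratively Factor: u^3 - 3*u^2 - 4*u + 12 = (u + 2)*(u^2 - 5*u + 6) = (u - 3)*(u + 2)*(u - 2)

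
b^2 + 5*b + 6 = (b + 2)*(b + 3)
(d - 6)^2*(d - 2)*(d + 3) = d^4 - 11*d^3 + 18*d^2 + 108*d - 216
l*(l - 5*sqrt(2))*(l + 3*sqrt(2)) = l^3 - 2*sqrt(2)*l^2 - 30*l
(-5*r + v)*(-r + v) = 5*r^2 - 6*r*v + v^2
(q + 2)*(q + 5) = q^2 + 7*q + 10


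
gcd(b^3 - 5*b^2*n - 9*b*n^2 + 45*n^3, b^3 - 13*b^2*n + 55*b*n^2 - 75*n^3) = b^2 - 8*b*n + 15*n^2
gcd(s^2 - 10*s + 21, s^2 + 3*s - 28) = 1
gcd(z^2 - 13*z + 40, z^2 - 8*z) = z - 8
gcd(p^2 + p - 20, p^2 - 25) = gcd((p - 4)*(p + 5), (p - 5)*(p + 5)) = p + 5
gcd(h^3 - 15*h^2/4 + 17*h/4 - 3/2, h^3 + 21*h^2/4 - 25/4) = h - 1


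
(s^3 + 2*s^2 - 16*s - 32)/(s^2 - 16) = s + 2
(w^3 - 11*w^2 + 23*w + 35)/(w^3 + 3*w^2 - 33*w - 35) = (w - 7)/(w + 7)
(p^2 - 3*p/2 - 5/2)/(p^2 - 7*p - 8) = (p - 5/2)/(p - 8)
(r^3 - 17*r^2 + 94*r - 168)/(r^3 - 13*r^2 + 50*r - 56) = (r - 6)/(r - 2)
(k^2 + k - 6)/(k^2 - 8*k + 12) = (k + 3)/(k - 6)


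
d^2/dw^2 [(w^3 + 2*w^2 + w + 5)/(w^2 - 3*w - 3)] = 2*(19*w^3 + 60*w^2 - 9*w + 69)/(w^6 - 9*w^5 + 18*w^4 + 27*w^3 - 54*w^2 - 81*w - 27)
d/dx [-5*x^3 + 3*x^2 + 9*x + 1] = -15*x^2 + 6*x + 9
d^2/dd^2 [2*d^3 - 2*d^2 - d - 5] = 12*d - 4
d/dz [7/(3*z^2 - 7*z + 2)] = 7*(7 - 6*z)/(3*z^2 - 7*z + 2)^2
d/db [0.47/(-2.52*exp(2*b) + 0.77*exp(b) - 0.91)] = (2.3688*exp(b) - 0.3619)*exp(b)/(2.52*exp(2*b) - 0.77*exp(b) + 0.91)^2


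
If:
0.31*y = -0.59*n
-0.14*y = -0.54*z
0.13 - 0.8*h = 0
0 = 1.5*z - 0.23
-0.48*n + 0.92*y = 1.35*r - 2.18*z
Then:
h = 0.16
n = -0.31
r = 0.76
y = 0.59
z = 0.15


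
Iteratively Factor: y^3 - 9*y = (y)*(y^2 - 9) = y*(y + 3)*(y - 3)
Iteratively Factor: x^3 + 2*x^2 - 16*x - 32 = (x + 2)*(x^2 - 16) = (x - 4)*(x + 2)*(x + 4)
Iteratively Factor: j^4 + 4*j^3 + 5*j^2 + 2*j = (j + 2)*(j^3 + 2*j^2 + j) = j*(j + 2)*(j^2 + 2*j + 1) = j*(j + 1)*(j + 2)*(j + 1)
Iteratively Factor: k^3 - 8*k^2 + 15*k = (k - 5)*(k^2 - 3*k) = k*(k - 5)*(k - 3)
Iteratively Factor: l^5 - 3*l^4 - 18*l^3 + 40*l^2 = (l - 5)*(l^4 + 2*l^3 - 8*l^2) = l*(l - 5)*(l^3 + 2*l^2 - 8*l) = l*(l - 5)*(l - 2)*(l^2 + 4*l) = l*(l - 5)*(l - 2)*(l + 4)*(l)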